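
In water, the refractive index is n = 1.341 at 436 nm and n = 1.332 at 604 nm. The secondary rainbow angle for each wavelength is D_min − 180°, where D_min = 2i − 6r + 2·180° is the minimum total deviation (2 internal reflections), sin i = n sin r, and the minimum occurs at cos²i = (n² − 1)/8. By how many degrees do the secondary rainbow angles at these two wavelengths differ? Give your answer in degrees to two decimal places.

At 436 nm (n = 1.341): cos²i = 0.09979 → i = 71.586°, r = 45.034°, D_min = 232.966°, rainbow angle = 52.966°.
At 604 nm (n = 1.332): cos²i = 0.09678 → i = 71.875°, r = 45.520°, D_min = 230.628°, rainbow angle = 50.628°.
Angular width = |52.966° − 50.628°| = 2.337°.

2.34°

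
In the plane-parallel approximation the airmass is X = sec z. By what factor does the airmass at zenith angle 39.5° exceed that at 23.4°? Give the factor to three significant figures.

1.19

X(39.5°)/X(23.4°) = sec 39.5° / sec 23.4° = cos 23.4° / cos 39.5° = 0.9178/0.7716 = 1.1894.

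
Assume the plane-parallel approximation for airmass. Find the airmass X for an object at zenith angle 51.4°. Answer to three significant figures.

1.60

X = sec z = 1/cos 51.4° = 1/0.6239 = 1.6029.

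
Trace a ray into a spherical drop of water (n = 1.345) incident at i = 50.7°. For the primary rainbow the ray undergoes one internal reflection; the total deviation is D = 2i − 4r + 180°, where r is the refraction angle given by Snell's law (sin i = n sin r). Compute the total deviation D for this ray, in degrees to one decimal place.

sin r = sin 50.7° / 1.345 = 0.7738/1.345 = 0.5753; r = 35.12°.
D = 2·50.7° − 4·35.12° + 180° = 101.40° − 140.50° + 180° = 140.90°.

140.9°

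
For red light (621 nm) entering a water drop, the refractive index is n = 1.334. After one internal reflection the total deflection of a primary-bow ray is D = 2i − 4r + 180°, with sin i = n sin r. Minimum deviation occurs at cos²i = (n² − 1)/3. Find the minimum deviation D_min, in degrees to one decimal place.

cos²i = (1.77956 − 1)/3 = 0.25985; i = arccos(0.50976) = 59.352°.
sin r = sin 59.352°/1.334 = 0.64492; r = 40.159°.
D_min = 2·59.352° − 4·40.159° + 180° = 138.067°.

138.1°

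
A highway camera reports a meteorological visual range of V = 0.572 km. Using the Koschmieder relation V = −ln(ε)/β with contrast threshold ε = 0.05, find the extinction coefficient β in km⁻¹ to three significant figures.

5.24 km⁻¹

β = −ln(0.05) / V = 2.996 / 0.572 = 5.2373 km⁻¹.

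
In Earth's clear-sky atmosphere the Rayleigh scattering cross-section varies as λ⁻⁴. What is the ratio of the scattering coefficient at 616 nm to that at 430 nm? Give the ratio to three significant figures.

0.237

Rayleigh scattering ∝ λ⁻⁴, so the ratio of coefficients is the inverse fourth power of the wavelength ratio.
σ(616)/σ(430) = (430/616)⁴ = (0.6981)⁴ = 0.2374.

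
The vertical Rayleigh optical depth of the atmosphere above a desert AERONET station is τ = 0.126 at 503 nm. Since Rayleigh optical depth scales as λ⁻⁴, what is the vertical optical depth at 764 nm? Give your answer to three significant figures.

0.0237

τ(764 nm) = τ(503 nm) × (503/764)⁴ = 0.126 × (0.6584)⁴ = 0.126 × 0.1879 = 0.0237.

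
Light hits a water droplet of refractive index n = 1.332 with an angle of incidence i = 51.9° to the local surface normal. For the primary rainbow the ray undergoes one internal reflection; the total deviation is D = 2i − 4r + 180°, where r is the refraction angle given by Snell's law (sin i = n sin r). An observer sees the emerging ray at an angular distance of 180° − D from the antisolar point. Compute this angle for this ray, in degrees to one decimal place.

41.1°

sin r = sin 51.9° / 1.332 = 0.7869/1.332 = 0.5908; r = 36.21°.
D = 2·51.9° − 4·36.21° + 180° = 103.80° − 144.85° + 180° = 138.95°.
Angle from antisolar point = 180° − D = 41.05°.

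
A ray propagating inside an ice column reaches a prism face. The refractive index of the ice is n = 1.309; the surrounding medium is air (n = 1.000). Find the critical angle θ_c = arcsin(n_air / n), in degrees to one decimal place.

49.8°

sin θ_c = n_air / n = 1.000 / 1.309 = 0.7639.
θ_c = arcsin(0.7639) = 49.81°.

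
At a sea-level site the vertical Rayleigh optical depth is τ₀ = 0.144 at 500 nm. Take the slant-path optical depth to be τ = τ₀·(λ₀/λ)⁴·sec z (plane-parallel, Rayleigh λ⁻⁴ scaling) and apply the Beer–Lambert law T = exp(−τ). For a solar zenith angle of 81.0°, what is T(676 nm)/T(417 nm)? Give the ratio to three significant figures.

5.09

Airmass: sec 81.0° = 6.3925.
τ(676 nm) = 0.144 × (500/676)⁴ × 6.3925 = 0.144 × 0.2993 × 6.3925 = 0.2755.
τ(417 nm) = 0.144 × (500/417)⁴ × 6.3925 = 0.144 × 2.0670 × 6.3925 = 1.9027.
T(676)/T(417) = exp(τ_B − τ_A) = exp(1.6272) = 5.0895.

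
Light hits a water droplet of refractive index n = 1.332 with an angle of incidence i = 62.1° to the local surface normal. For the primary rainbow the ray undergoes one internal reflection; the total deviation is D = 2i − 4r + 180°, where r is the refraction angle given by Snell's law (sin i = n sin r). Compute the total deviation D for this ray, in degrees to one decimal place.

sin r = sin 62.1° / 1.332 = 0.8838/1.332 = 0.6635; r = 41.57°.
D = 2·62.1° − 4·41.57° + 180° = 124.20° − 166.27° + 180° = 137.93°.

137.9°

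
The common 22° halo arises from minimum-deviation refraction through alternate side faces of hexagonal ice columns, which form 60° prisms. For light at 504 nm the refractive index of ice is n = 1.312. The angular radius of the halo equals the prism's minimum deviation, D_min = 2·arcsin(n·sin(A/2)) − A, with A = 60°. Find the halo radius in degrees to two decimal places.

n·sin(A/2) = 1.312 × sin 30° = 1.312 × 0.5000 = 0.6560.
D_min = 2·arcsin(0.6560) − 60° = 2 × 40.996° − 60° = 21.991°.

21.99°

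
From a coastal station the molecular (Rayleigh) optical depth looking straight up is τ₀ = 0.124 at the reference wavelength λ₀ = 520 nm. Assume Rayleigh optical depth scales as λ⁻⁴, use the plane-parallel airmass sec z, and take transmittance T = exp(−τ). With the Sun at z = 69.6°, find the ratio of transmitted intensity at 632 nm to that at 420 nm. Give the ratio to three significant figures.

1.96

Airmass: sec 69.6° = 2.8688.
τ(632 nm) = 0.124 × (520/632)⁴ × 2.8688 = 0.124 × 0.4583 × 2.8688 = 0.1630.
τ(420 nm) = 0.124 × (520/420)⁴ × 2.8688 = 0.124 × 2.3497 × 2.8688 = 0.8359.
T(632)/T(420) = exp(τ_B − τ_A) = exp(0.6729) = 1.9598.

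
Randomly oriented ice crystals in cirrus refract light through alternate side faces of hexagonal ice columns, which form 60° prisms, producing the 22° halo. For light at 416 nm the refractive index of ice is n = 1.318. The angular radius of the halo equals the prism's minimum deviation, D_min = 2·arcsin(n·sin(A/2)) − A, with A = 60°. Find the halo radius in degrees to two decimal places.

22.45°

n·sin(A/2) = 1.318 × sin 30° = 1.318 × 0.5000 = 0.6590.
D_min = 2·arcsin(0.6590) − 60° = 2 × 41.224° − 60° = 22.447°.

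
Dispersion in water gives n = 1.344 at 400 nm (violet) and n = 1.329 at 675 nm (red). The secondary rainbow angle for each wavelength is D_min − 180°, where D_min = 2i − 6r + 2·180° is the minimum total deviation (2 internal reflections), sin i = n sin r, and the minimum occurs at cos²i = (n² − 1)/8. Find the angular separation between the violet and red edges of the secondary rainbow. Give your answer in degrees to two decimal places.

3.90°

At 400 nm (n = 1.344): cos²i = 0.10079 → i = 71.490°, r = 44.874°, D_min = 233.733°, rainbow angle = 53.733°.
At 675 nm (n = 1.329): cos²i = 0.09578 → i = 71.972°, r = 45.685°, D_min = 229.837°, rainbow angle = 49.837°.
Angular width = |53.733° − 49.837°| = 3.896°.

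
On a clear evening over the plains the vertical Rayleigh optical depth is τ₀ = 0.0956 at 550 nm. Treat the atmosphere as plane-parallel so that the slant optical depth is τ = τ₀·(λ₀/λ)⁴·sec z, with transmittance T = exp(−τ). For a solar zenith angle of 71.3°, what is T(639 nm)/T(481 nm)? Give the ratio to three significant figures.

1.41

Airmass: sec 71.3° = 3.1190.
τ(639 nm) = 0.0956 × (550/639)⁴ × 3.1190 = 0.0956 × 0.5488 × 3.1190 = 0.1637.
τ(481 nm) = 0.0956 × (550/481)⁴ × 3.1190 = 0.0956 × 1.7095 × 3.1190 = 0.5097.
T(639)/T(481) = exp(τ_B − τ_A) = exp(0.3461) = 1.4135.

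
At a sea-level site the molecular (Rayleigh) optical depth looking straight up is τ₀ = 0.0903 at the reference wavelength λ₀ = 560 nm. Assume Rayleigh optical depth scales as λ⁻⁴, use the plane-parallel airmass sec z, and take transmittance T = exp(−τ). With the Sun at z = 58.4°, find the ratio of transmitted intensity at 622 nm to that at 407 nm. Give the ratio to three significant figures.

1.66

Airmass: sec 58.4° = 1.9084.
τ(622 nm) = 0.0903 × (560/622)⁴ × 1.9084 = 0.0903 × 0.6570 × 1.9084 = 0.1132.
τ(407 nm) = 0.0903 × (560/407)⁴ × 1.9084 = 0.0903 × 3.5841 × 1.9084 = 0.6177.
T(622)/T(407) = exp(τ_B − τ_A) = exp(0.5044) = 1.6560.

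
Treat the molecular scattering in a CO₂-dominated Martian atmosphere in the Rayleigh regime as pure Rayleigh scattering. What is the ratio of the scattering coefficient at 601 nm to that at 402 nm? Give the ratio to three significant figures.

Rayleigh scattering ∝ λ⁻⁴, so the ratio of coefficients is the inverse fourth power of the wavelength ratio.
σ(601)/σ(402) = (402/601)⁴ = (0.6689)⁴ = 0.2002.

0.200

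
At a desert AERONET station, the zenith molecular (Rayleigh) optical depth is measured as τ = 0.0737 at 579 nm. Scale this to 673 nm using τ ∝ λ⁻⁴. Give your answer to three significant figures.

0.0404

τ(673 nm) = τ(579 nm) × (579/673)⁴ = 0.0737 × (0.8603)⁴ = 0.0737 × 0.5478 = 0.0404.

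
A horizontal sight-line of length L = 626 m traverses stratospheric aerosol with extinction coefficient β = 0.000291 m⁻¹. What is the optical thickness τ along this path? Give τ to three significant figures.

τ = β·L = 0.000291 × 626 = 0.1822.

0.182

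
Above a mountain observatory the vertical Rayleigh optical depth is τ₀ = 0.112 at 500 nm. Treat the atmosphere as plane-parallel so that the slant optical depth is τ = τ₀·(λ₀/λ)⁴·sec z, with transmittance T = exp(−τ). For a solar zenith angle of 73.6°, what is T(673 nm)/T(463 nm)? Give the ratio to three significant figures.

Airmass: sec 73.6° = 3.5418.
τ(673 nm) = 0.112 × (500/673)⁴ × 3.5418 = 0.112 × 0.3047 × 3.5418 = 0.1209.
τ(463 nm) = 0.112 × (500/463)⁴ × 3.5418 = 0.112 × 1.3601 × 3.5418 = 0.5395.
T(673)/T(463) = exp(τ_B − τ_A) = exp(0.4187) = 1.5199.

1.52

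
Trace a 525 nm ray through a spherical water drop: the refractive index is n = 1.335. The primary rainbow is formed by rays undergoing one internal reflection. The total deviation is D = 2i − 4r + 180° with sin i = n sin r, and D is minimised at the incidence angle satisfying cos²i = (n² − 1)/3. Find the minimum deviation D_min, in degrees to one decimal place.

cos²i = (1.78222 − 1)/3 = 0.26074; i = arccos(0.51063) = 59.294°.
sin r = sin 59.294°/1.335 = 0.64405; r = 40.094°.
D_min = 2·59.294° − 4·40.094° + 180° = 138.212°.

138.2°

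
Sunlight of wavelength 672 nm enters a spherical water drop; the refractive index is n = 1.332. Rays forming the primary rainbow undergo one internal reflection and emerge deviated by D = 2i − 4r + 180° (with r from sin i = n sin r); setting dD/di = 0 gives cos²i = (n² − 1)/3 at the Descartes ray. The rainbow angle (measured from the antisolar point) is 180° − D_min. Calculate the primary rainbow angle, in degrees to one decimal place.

cos²i = (1.77422 − 1)/3 = 0.25807; i = arccos(0.50801) = 59.469°.
sin r = sin 59.469°/1.332 = 0.64666; r = 40.290°.
D_min = 2·59.469° − 4·40.290° + 180° = 137.776°.
Rainbow angle = 180° − D_min = 42.224°.

42.2°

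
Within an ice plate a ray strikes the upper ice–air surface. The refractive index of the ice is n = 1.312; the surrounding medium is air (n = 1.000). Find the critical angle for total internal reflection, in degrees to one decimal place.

sin θ_c = n_air / n = 1.000 / 1.312 = 0.7622.
θ_c = arcsin(0.7622) = 49.66°.

49.7°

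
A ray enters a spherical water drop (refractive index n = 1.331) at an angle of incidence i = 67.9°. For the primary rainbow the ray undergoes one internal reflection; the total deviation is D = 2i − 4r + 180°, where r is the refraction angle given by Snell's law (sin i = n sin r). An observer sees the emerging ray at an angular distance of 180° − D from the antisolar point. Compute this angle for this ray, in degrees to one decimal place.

sin r = sin 67.9° / 1.331 = 0.9265/1.331 = 0.6961; r = 44.12°.
D = 2·67.9° − 4·44.12° + 180° = 135.80° − 176.46° + 180° = 139.34°.
Angle from antisolar point = 180° − D = 40.66°.

40.7°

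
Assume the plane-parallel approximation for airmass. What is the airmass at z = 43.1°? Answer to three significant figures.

1.37

X = sec z = 1/cos 43.1° = 1/0.7302 = 1.3696.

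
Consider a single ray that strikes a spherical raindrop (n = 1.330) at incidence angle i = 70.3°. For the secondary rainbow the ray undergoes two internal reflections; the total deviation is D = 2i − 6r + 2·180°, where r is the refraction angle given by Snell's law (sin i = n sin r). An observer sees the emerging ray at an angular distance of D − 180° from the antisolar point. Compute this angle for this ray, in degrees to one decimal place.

sin r = sin 70.3° / 1.330 = 0.9415/1.330 = 0.7079; r = 45.06°.
D = 2·70.3° − 6·45.06° + 2·180° = 140.60° − 270.37° + 360° = 230.23°.
Angle from antisolar point = D − 180° = 50.23°.

50.2°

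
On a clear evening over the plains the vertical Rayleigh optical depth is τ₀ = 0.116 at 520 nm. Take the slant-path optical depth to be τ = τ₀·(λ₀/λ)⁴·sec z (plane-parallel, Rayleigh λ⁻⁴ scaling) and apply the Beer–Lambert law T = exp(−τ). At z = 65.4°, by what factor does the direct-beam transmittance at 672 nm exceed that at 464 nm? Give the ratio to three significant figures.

Airmass: sec 65.4° = 2.4022.
τ(672 nm) = 0.116 × (520/672)⁴ × 2.4022 = 0.116 × 0.3585 × 2.4022 = 0.0999.
τ(464 nm) = 0.116 × (520/464)⁴ × 2.4022 = 0.116 × 1.5774 × 2.4022 = 0.4396.
T(672)/T(464) = exp(τ_B − τ_A) = exp(0.3396) = 1.4044.

1.40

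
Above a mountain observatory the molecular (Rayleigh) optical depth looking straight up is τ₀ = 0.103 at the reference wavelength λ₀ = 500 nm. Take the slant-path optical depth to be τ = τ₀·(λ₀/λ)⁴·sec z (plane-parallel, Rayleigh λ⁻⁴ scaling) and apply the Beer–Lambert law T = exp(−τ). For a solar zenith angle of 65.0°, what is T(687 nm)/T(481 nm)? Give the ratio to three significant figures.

1.24

Airmass: sec 65.0° = 2.3662.
τ(687 nm) = 0.103 × (500/687)⁴ × 2.3662 = 0.103 × 0.2806 × 2.3662 = 0.0684.
τ(481 nm) = 0.103 × (500/481)⁴ × 2.3662 = 0.103 × 1.1676 × 2.3662 = 0.2846.
T(687)/T(481) = exp(τ_B − τ_A) = exp(0.2162) = 1.2413.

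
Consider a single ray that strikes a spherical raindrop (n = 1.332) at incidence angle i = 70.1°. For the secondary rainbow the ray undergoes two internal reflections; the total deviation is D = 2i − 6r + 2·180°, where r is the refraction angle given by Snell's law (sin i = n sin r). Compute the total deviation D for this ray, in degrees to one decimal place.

230.8°

sin r = sin 70.1° / 1.332 = 0.9403/1.332 = 0.7059; r = 44.90°.
D = 2·70.1° − 6·44.90° + 2·180° = 140.20° − 269.42° + 360° = 230.78°.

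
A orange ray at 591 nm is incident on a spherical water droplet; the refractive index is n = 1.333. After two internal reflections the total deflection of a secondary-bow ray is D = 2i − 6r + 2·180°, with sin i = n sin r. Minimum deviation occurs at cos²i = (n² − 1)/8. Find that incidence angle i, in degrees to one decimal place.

cos²i = (1.333² − 1)/8 = (1.77689 − 1)/8 = 0.09711.
cos i = 0.31163, so i = 71.843°.

71.8°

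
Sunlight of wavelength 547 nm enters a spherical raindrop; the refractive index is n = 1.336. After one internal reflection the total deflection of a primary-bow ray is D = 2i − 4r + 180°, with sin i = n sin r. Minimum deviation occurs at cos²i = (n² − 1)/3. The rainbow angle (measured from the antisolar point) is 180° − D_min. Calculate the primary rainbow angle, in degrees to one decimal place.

41.6°

cos²i = (1.78490 − 1)/3 = 0.26163; i = arccos(0.51150) = 59.236°.
sin r = sin 59.236°/1.336 = 0.64318; r = 40.029°.
D_min = 2·59.236° − 4·40.029° + 180° = 138.356°.
Rainbow angle = 180° − D_min = 41.644°.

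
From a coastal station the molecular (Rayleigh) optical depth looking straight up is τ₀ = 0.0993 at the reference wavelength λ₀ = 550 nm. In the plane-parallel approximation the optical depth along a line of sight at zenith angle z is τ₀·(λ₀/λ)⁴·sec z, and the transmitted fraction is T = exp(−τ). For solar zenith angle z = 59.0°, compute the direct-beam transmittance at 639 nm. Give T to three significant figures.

0.900

sec 59.0° = 1.9416.
τ = 0.0993 × (550/639)⁴ × 1.9416 = 0.0993 × 0.5488 × 1.9416 = 0.1058.
T = exp(−0.1058) = 0.8996.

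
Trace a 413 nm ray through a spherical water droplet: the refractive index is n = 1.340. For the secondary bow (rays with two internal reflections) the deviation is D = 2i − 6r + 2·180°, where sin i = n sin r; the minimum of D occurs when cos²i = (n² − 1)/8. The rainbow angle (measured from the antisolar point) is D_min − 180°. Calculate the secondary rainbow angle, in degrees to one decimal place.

cos²i = (1.79560 − 1)/8 = 0.09945; i = arccos(0.31536) = 71.618°.
sin r = sin 71.618°/1.340 = 0.70819; r = 45.088°.
D_min = 2·71.618° − 6·45.088° + 360° = 232.709°.
Rainbow angle = D_min − 180° = 52.709°.

52.7°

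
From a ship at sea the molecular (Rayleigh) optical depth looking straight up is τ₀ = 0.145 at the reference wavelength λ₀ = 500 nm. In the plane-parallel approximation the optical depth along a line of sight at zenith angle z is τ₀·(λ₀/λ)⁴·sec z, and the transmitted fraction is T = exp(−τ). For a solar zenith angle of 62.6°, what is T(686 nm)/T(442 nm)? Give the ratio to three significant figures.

Airmass: sec 62.6° = 2.1730.
τ(686 nm) = 0.145 × (500/686)⁴ × 2.1730 = 0.145 × 0.2822 × 2.1730 = 0.0889.
τ(442 nm) = 0.145 × (500/442)⁴ × 2.1730 = 0.145 × 1.6375 × 2.1730 = 0.5160.
T(686)/T(442) = exp(τ_B − τ_A) = exp(0.4270) = 1.5327.

1.53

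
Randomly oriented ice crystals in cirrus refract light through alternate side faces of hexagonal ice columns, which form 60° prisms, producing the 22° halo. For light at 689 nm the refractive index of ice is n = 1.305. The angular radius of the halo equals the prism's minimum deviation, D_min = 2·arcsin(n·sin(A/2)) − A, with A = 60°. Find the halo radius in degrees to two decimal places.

n·sin(A/2) = 1.305 × sin 30° = 1.305 × 0.5000 = 0.6525.
D_min = 2·arcsin(0.6525) − 60° = 2 × 40.730° − 60° = 21.461°.

21.46°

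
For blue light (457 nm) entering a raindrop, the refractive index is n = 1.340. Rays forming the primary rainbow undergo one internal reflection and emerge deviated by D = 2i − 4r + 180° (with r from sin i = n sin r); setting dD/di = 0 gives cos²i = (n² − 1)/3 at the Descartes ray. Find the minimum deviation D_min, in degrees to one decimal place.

cos²i = (1.79560 − 1)/3 = 0.26520; i = arccos(0.51498) = 59.004°.
sin r = sin 59.004°/1.340 = 0.63971; r = 39.770°.
D_min = 2·59.004° − 4·39.770° + 180° = 138.929°.

138.9°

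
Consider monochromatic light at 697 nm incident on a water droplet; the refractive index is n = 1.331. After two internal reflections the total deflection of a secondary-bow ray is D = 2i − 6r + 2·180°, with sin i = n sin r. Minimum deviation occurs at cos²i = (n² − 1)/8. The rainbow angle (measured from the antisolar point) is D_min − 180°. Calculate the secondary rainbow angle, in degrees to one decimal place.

50.4°

cos²i = (1.77156 − 1)/8 = 0.09645; i = arccos(0.31056) = 71.907°.
sin r = sin 71.907°/1.331 = 0.71417; r = 45.575°.
D_min = 2·71.907° − 6·45.575° + 360° = 230.365°.
Rainbow angle = D_min − 180° = 50.365°.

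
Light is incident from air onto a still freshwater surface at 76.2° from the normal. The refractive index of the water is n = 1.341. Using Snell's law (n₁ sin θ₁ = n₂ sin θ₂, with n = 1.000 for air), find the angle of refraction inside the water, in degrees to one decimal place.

Snell: sin θ_r = sin θ_i / n = sin 76.2° / 1.341 = 0.9711 / 1.341 = 0.7242.
θ_r = arcsin(0.7242) = 46.40°.

46.4°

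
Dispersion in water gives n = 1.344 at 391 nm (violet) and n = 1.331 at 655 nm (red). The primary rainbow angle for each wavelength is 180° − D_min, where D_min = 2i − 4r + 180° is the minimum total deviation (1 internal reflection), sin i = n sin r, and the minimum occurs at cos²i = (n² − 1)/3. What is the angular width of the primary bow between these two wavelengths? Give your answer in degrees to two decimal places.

At 391 nm (n = 1.344): cos²i = 0.26878 → i = 58.772°, r = 39.512°, D_min = 139.495°, rainbow angle = 40.505°.
At 655 nm (n = 1.331): cos²i = 0.25719 → i = 59.527°, r = 40.356°, D_min = 137.630°, rainbow angle = 42.370°.
Angular width = |40.505° − 42.370°| = 1.865°.

1.86°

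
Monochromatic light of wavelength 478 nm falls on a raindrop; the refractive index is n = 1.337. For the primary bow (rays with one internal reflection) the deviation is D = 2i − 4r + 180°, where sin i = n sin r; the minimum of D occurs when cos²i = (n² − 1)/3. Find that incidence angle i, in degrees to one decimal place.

cos²i = (1.337² − 1)/3 = (1.78757 − 1)/3 = 0.26252.
cos i = 0.51237, so i = 59.178°.

59.2°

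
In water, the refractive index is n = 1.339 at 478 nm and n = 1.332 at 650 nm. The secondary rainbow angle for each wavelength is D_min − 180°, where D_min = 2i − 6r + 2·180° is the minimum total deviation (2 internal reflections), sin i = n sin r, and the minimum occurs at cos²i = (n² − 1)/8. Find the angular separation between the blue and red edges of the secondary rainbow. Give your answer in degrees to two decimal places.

At 478 nm (n = 1.339): cos²i = 0.09912 → i = 71.650°, r = 45.141°, D_min = 232.451°, rainbow angle = 52.451°.
At 650 nm (n = 1.332): cos²i = 0.09678 → i = 71.875°, r = 45.520°, D_min = 230.628°, rainbow angle = 50.628°.
Angular width = |52.451° − 50.628°| = 1.823°.

1.82°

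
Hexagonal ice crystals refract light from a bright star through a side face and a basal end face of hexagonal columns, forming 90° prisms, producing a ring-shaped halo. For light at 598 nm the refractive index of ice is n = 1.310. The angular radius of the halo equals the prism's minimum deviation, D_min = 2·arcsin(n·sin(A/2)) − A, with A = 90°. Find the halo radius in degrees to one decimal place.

45.7°

n·sin(A/2) = 1.310 × sin 45° = 1.310 × 0.7071 = 0.9263.
D_min = 2·arcsin(0.9263) − 90° = 2 × 67.867° − 90° = 45.733°.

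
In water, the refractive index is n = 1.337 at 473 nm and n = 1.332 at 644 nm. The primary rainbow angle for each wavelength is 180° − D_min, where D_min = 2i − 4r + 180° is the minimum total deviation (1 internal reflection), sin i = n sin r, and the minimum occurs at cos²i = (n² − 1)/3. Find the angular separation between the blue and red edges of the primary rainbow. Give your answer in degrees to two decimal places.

0.72°

At 473 nm (n = 1.337): cos²i = 0.26252 → i = 59.178°, r = 39.964°, D_min = 138.500°, rainbow angle = 41.500°.
At 644 nm (n = 1.332): cos²i = 0.25807 → i = 59.469°, r = 40.290°, D_min = 137.776°, rainbow angle = 42.224°.
Angular width = |41.500° − 42.224°| = 0.724°.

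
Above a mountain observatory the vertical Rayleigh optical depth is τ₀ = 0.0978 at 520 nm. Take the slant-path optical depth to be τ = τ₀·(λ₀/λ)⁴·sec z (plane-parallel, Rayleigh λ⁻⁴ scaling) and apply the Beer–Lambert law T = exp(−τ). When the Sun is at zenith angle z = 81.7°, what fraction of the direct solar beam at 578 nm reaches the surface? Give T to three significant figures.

0.642

sec 81.7° = 6.9273.
τ = 0.0978 × (520/578)⁴ × 6.9273 = 0.0978 × 0.6551 × 6.9273 = 0.4438.
T = exp(−0.4438) = 0.6416.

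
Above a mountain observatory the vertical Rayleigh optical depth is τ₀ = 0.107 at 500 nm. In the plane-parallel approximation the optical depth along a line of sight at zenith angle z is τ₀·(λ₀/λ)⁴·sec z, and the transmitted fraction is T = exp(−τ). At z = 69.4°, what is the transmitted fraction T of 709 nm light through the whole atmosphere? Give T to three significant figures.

0.928

sec 69.4° = 2.8422.
τ = 0.107 × (500/709)⁴ × 2.8422 = 0.107 × 0.2473 × 2.8422 = 0.0752.
T = exp(−0.0752) = 0.9275.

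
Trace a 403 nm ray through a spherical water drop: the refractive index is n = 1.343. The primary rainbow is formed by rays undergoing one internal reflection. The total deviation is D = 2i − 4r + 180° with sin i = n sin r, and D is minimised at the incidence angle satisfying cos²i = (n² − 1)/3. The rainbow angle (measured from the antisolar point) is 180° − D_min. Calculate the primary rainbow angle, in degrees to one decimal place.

cos²i = (1.80365 − 1)/3 = 0.26788; i = arccos(0.51757) = 58.830°.
sin r = sin 58.830°/1.343 = 0.63711; r = 39.577°.
D_min = 2·58.830° − 4·39.577° + 180° = 139.354°.
Rainbow angle = 180° − D_min = 40.646°.

40.6°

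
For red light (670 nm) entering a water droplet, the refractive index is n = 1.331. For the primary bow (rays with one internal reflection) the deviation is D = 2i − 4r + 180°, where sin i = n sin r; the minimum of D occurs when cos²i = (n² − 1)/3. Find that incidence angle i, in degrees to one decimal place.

cos²i = (1.331² − 1)/3 = (1.77156 − 1)/3 = 0.25719.
cos i = 0.50714, so i = 59.527°.

59.5°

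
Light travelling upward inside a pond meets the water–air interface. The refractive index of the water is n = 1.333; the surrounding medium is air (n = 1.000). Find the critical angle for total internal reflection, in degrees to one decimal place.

sin θ_c = n_air / n = 1.000 / 1.333 = 0.7502.
θ_c = arcsin(0.7502) = 48.61°.

48.6°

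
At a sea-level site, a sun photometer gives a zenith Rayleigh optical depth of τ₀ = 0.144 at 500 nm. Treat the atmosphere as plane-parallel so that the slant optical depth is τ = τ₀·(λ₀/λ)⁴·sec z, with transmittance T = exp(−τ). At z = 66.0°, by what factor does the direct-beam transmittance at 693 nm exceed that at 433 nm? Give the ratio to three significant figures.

1.70

Airmass: sec 66.0° = 2.4586.
τ(693 nm) = 0.144 × (500/693)⁴ × 2.4586 = 0.144 × 0.2710 × 2.4586 = 0.0959.
τ(433 nm) = 0.144 × (500/433)⁴ × 2.4586 = 0.144 × 1.7780 × 2.4586 = 0.6295.
T(693)/T(433) = exp(τ_B − τ_A) = exp(0.5335) = 1.7049.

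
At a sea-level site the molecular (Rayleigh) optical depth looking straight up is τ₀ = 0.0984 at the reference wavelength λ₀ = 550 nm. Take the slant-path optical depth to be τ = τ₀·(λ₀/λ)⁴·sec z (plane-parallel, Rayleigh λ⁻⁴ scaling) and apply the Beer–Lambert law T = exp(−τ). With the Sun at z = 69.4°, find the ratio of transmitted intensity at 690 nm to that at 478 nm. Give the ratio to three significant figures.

Airmass: sec 69.4° = 2.8422.
τ(690 nm) = 0.0984 × (550/690)⁴ × 2.8422 = 0.0984 × 0.4037 × 2.8422 = 0.1129.
τ(478 nm) = 0.0984 × (550/478)⁴ × 2.8422 = 0.0984 × 1.7528 × 2.8422 = 0.4902.
T(690)/T(478) = exp(τ_B − τ_A) = exp(0.3773) = 1.4584.

1.46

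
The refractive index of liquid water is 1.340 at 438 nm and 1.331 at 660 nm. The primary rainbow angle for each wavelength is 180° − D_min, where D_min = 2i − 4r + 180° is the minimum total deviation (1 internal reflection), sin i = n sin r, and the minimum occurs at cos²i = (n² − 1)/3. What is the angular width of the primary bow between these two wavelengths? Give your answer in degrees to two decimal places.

At 438 nm (n = 1.340): cos²i = 0.26520 → i = 59.004°, r = 39.770°, D_min = 138.929°, rainbow angle = 41.071°.
At 660 nm (n = 1.331): cos²i = 0.25719 → i = 59.527°, r = 40.356°, D_min = 137.630°, rainbow angle = 42.370°.
Angular width = |41.071° − 42.370°| = 1.299°.

1.30°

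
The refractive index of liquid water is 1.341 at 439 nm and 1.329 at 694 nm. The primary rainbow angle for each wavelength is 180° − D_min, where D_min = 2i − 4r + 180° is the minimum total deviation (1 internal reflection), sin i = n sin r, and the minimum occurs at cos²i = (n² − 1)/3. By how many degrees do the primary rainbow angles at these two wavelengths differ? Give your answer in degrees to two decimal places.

At 439 nm (n = 1.341): cos²i = 0.26609 → i = 58.946°, r = 39.705°, D_min = 139.071°, rainbow angle = 40.929°.
At 694 nm (n = 1.329): cos²i = 0.25541 → i = 59.643°, r = 40.487°, D_min = 137.337°, rainbow angle = 42.663°.
Angular width = |40.929° − 42.663°| = 1.735°.

1.73°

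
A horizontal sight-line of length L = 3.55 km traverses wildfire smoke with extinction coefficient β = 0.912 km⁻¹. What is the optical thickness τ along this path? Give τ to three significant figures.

3.24

τ = β·L = 0.912 × 3.55 = 3.2376.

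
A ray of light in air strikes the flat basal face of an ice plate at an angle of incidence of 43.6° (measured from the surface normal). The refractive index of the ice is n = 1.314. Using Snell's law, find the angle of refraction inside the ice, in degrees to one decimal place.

Snell: sin θ_r = sin θ_i / n = sin 43.6° / 1.314 = 0.6896 / 1.314 = 0.5248.
θ_r = arcsin(0.5248) = 31.66°.

31.7°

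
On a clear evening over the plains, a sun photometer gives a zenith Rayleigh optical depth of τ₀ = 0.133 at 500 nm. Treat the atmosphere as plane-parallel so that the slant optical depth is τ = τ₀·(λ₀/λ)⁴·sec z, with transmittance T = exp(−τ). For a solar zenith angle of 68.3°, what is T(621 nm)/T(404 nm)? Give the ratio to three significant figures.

Airmass: sec 68.3° = 2.7046.
τ(621 nm) = 0.133 × (500/621)⁴ × 2.7046 = 0.133 × 0.4203 × 2.7046 = 0.1512.
τ(404 nm) = 0.133 × (500/404)⁴ × 2.7046 = 0.133 × 2.3461 × 2.7046 = 0.8439.
T(621)/T(404) = exp(τ_B − τ_A) = exp(0.6928) = 1.9992.

2.00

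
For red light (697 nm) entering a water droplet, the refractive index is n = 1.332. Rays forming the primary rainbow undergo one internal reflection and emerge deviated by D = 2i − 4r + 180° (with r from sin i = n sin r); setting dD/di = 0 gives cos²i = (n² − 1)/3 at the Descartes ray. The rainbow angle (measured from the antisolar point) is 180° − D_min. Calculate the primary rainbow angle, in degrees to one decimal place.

42.2°

cos²i = (1.77422 − 1)/3 = 0.25807; i = arccos(0.50801) = 59.469°.
sin r = sin 59.469°/1.332 = 0.64666; r = 40.290°.
D_min = 2·59.469° − 4·40.290° + 180° = 137.776°.
Rainbow angle = 180° − D_min = 42.224°.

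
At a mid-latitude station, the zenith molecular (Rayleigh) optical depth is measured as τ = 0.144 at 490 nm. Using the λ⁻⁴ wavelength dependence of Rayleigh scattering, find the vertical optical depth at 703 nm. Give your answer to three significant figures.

τ(703 nm) = τ(490 nm) × (490/703)⁴ = 0.144 × (0.6970)⁴ = 0.144 × 0.2360 = 0.0340.

0.0340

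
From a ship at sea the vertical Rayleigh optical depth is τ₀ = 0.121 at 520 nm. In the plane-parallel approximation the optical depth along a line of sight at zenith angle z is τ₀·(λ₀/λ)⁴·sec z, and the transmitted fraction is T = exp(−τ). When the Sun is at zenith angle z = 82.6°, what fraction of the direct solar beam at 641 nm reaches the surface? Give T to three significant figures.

0.666

sec 82.6° = 7.7642.
τ = 0.121 × (520/641)⁴ × 7.7642 = 0.121 × 0.4331 × 7.7642 = 0.4069.
T = exp(−0.4069) = 0.6657.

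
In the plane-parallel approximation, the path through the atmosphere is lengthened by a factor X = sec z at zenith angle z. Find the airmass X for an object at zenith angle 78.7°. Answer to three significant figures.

5.10

X = sec z = 1/cos 78.7° = 1/0.1959 = 5.1034.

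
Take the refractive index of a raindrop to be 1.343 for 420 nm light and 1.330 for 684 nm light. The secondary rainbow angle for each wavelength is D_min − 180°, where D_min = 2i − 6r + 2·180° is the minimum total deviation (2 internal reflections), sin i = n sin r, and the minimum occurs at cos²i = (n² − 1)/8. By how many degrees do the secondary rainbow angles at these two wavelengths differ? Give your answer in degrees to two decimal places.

At 420 nm (n = 1.343): cos²i = 0.10046 → i = 71.522°, r = 44.928°, D_min = 233.478°, rainbow angle = 53.478°.
At 684 nm (n = 1.330): cos²i = 0.09611 → i = 71.940°, r = 45.630°, D_min = 230.101°, rainbow angle = 50.101°.
Angular width = |53.478° − 50.101°| = 3.377°.

3.38°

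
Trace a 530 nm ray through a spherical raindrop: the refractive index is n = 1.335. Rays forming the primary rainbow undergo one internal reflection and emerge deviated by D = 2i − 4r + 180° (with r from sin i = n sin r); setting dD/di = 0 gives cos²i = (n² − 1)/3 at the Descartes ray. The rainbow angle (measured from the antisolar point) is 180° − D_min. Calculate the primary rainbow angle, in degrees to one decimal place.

cos²i = (1.78222 − 1)/3 = 0.26074; i = arccos(0.51063) = 59.294°.
sin r = sin 59.294°/1.335 = 0.64405; r = 40.094°.
D_min = 2·59.294° − 4·40.094° + 180° = 138.212°.
Rainbow angle = 180° − D_min = 41.788°.

41.8°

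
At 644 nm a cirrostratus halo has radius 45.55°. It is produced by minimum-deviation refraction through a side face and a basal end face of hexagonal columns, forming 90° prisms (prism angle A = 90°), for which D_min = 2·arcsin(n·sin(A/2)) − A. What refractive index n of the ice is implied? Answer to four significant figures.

1.309

Rearranging: n = sin((D_min + A)/2) / sin(A/2).
(D_min + A)/2 = (45.55° + 90°)/2 = 67.775°.
n = sin 67.775° / sin 45° = 0.9257 / 0.7071 = 1.3091.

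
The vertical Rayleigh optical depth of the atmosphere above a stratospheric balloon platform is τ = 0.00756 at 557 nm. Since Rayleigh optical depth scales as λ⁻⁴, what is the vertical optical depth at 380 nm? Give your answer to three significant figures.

0.0349

τ(380 nm) = τ(557 nm) × (557/380)⁴ = 0.00756 × (1.4658)⁴ = 0.00756 × 4.6162 = 0.0349.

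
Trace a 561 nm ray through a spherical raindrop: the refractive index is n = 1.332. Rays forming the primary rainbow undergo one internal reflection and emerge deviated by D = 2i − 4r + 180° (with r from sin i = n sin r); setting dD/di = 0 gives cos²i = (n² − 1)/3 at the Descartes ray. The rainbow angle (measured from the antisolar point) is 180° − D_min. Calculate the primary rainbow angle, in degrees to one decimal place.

cos²i = (1.77422 − 1)/3 = 0.25807; i = arccos(0.50801) = 59.469°.
sin r = sin 59.469°/1.332 = 0.64666; r = 40.290°.
D_min = 2·59.469° − 4·40.290° + 180° = 137.776°.
Rainbow angle = 180° − D_min = 42.224°.

42.2°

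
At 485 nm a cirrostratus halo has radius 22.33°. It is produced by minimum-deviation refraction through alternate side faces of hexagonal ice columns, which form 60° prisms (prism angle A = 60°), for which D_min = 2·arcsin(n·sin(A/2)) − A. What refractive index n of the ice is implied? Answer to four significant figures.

Rearranging: n = sin((D_min + A)/2) / sin(A/2).
(D_min + A)/2 = (22.33° + 60°)/2 = 41.165°.
n = sin 41.165° / sin 30° = 0.6582 / 0.5000 = 1.3165.

1.316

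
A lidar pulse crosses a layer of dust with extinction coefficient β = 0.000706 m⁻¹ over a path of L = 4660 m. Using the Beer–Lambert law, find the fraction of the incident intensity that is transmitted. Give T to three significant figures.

0.0373

τ = β·L = 0.000706 × 4660 = 3.2900.
T = exp(−3.2900) = 0.0373.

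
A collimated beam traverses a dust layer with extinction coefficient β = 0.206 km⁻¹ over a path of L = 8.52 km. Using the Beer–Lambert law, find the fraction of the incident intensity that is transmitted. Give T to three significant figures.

τ = β·L = 0.206 × 8.52 = 1.7551.
T = exp(−1.7551) = 0.1729.

0.173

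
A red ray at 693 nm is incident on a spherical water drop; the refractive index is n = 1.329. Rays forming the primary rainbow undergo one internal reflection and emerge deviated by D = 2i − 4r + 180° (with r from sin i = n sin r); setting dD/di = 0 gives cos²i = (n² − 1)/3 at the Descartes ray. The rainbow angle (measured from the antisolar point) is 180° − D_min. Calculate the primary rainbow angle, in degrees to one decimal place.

cos²i = (1.76624 − 1)/3 = 0.25541; i = arccos(0.50538) = 59.643°.
sin r = sin 59.643°/1.329 = 0.64928; r = 40.487°.
D_min = 2·59.643° − 4·40.487° + 180° = 137.337°.
Rainbow angle = 180° − D_min = 42.663°.

42.7°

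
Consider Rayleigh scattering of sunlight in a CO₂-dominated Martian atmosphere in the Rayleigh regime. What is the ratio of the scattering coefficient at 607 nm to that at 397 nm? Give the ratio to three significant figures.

0.183

Rayleigh scattering ∝ λ⁻⁴, so the ratio of coefficients is the inverse fourth power of the wavelength ratio.
σ(607)/σ(397) = (397/607)⁴ = (0.6540)⁴ = 0.183.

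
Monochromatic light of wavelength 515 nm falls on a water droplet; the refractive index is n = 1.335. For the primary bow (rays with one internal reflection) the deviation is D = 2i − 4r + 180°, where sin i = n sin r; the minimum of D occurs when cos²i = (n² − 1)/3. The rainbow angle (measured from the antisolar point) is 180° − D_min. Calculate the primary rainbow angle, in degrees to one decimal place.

cos²i = (1.78222 − 1)/3 = 0.26074; i = arccos(0.51063) = 59.294°.
sin r = sin 59.294°/1.335 = 0.64405; r = 40.094°.
D_min = 2·59.294° − 4·40.094° + 180° = 138.212°.
Rainbow angle = 180° − D_min = 41.788°.

41.8°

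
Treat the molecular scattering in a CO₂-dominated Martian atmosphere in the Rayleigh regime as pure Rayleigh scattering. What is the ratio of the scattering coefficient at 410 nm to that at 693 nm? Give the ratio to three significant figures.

8.16

Rayleigh scattering ∝ λ⁻⁴, so the ratio of coefficients is the inverse fourth power of the wavelength ratio.
σ(410)/σ(693) = (693/410)⁴ = (1.6902)⁴ = 8.162.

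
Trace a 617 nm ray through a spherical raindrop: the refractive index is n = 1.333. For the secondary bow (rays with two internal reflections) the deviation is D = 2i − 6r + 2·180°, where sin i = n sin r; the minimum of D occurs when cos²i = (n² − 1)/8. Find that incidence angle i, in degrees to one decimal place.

71.8°

cos²i = (1.333² − 1)/8 = (1.77689 − 1)/8 = 0.09711.
cos i = 0.31163, so i = 71.843°.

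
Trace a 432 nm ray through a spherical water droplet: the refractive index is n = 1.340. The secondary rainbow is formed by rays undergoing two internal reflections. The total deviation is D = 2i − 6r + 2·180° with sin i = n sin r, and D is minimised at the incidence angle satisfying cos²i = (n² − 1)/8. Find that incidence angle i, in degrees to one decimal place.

71.6°

cos²i = (1.340² − 1)/8 = (1.79560 − 1)/8 = 0.09945.
cos i = 0.31536, so i = 71.618°.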